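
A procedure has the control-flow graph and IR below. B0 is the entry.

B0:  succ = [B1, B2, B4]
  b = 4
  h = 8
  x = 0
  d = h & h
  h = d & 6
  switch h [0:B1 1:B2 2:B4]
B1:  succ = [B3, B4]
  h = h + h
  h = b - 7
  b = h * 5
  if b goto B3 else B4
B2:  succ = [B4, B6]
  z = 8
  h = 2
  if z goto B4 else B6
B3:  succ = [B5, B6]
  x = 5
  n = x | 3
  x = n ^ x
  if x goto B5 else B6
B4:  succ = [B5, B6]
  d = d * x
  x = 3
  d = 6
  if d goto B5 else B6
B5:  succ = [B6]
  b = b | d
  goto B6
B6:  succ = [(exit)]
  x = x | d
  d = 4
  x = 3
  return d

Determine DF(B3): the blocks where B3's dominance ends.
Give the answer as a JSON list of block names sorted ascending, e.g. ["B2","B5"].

idom tree: B1←B0 B2←B0 B3←B1 B4←B0 B5←B0 B6←B0
Dom at joins:
  B4: preds {B0,B1,B2}: {B0} ∩ {B0,B1} ∩ {B0,B2} = {B0}; idom=B0
  B5: preds {B3,B4}: {B0,B1,B3} ∩ {B0,B4} = {B0}; idom=B0
  B6: preds {B2,B3,B4,B5}: {B0,B2} ∩ {B0,B1,B3} ∩ {B0,B4} ∩ {B0,B5} = {B0}; idom=B0

Frontier:
  join B4 pred B0: · stop@B0
  join B4 pred B1: B1 stop@B0
  join B4 pred B2: B2 stop@B0
  join B5 pred B3: B3→B1 stop@B0
  join B5 pred B4: B4 stop@B0
  join B6 pred B2: B2 stop@B0
  join B6 pred B3: B3→B1 stop@B0
  join B6 pred B4: B4 stop@B0
  join B6 pred B5: B5 stop@B0
  B0 → ∅
  B1 → {B4,B5,B6}
  B2 → {B4,B6}
  B3 → {B5,B6}
  B4 → {B5,B6}
  B5 → {B6}
  B6 → ∅

DF(B3) = ["B5", "B6"]

Answer: ["B5", "B6"]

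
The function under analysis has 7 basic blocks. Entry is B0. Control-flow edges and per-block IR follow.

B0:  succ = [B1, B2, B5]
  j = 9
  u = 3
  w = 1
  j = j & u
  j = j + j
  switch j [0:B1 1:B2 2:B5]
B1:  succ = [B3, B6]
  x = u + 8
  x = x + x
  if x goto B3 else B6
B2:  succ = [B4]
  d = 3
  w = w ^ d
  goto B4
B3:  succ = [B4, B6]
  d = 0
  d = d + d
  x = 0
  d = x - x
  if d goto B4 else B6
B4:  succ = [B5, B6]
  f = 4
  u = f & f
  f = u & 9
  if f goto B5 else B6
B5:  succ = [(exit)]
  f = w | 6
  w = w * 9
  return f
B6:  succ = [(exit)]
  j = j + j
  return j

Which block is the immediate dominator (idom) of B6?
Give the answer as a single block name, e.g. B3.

Answer: B0

Working:
idom tree: B1←B0 B2←B0 B3←B1 B4←B0 B5←B0 B6←B0
Dom at joins:
  B4: preds {B2,B3}: {B0,B2} ∩ {B0,B1,B3} = {B0}; idom=B0
  B5: preds {B0,B4}: {B0} ∩ {B0,B4} = {B0}; idom=B0
  B6: preds {B1,B3,B4}: {B0,B1} ∩ {B0,B1,B3} ∩ {B0,B4} = {B0}; idom=B0

idom(B6) = B0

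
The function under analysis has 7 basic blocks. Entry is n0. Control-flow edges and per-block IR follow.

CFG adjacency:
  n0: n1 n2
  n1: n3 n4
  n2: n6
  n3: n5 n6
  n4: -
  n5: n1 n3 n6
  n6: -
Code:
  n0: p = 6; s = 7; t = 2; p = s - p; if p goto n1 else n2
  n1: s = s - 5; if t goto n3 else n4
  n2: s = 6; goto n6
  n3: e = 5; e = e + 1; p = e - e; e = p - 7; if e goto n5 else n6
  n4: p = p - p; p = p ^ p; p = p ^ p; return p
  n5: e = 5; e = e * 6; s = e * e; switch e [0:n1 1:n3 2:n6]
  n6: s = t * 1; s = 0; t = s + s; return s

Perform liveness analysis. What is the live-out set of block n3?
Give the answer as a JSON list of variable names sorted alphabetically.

Block summaries:
  n0: {p,s,t} / ∅
  n1: {s} / {s,t}
  n2: {s} / ∅
  n3: {e,p} / ∅
  n4: {p} / {p}
  n5: {e,s} / ∅
  n6: {s,t} / {t}

Live sets:
  live n0: ∅→{p,s,t}
  live n1: {p,s,t}→{p,t}
  live n2: {t}→{t}
  live n3: {t}→{p,t}
  live n4: {p}→∅
  live n5: {p,t}→{p,s,t}
  live n6: {t}→∅

live-out(n3) = ["p", "t"]

Answer: ["p", "t"]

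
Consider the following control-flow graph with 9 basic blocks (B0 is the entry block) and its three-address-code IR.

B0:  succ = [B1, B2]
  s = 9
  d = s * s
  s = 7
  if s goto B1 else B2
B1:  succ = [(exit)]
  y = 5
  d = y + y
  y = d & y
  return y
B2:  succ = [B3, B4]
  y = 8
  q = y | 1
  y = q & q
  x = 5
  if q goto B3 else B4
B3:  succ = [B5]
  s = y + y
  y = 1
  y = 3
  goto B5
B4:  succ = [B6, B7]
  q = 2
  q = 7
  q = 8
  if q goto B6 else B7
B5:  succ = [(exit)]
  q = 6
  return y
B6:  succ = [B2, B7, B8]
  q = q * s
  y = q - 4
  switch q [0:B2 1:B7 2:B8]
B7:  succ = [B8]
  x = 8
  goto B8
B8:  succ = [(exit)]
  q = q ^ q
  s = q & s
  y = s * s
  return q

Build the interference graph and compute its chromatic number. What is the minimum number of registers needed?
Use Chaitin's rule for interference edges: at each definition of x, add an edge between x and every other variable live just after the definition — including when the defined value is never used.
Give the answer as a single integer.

def/use:
  B0: def={d,s} ue=∅
  B1: def={d,y} ue=∅
  B2: def={q,x,y} ue=∅
  B3: def={s,y} ue={y}
  B4: def={q} ue=∅
  B5: def={q} ue={y}
  B6: def={q,y} ue={q,s}
  B7: def={x} ue=∅
  B8: def={q,s,y} ue={q,s}

Live sets:
  live B0: ∅→{s}
  live B1: ∅→∅
  live B2: {s}→{s,y}
  live B3: {y}→{y}
  live B4: {s}→{q,s}
  live B5: {y}→∅
  live B6: {q,s}→{q,s}
  live B7: {q,s}→{q,s}
  live B8: {q,s}→∅

Interfere edges:
  d — {y}
  q — {s,x,y}
  s — {q,x,y}
  x — {q,s,y}
  y — {d,q,s,x}

Registers:
  lower bound: {q,s,x,y} mutually conflict ⇒ χ ≥ 4
  assign d→c1 q→c1 s→c2 x→c3 y→c0 — no edge inside a register ⇒ χ ≤ 4
  χ = 4

Answer: 4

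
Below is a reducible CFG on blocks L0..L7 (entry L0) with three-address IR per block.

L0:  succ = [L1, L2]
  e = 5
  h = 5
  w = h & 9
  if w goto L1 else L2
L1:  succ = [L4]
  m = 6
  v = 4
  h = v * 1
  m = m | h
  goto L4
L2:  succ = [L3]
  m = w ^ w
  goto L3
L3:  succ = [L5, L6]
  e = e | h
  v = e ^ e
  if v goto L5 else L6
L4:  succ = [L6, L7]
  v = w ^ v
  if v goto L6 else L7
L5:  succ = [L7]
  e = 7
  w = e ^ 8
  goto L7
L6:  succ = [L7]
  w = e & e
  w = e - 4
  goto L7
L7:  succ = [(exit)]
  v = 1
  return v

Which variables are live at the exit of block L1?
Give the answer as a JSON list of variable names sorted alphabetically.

Answer: ["e", "v", "w"]

Derivation:
Per-block:
  L0: {e,h,w} / ∅
  L1: {h,m,v} / ∅
  L2: {m} / {w}
  L3: {e,v} / {e,h}
  L4: {v} / {v,w}
  L5: {e,w} / ∅
  L6: {w} / {e}
  L7: {v} / ∅

Backward fixpoint:
  L0: in=∅ out={e,h,w}
  L1: in={e,w} out={e,v,w}
  L2: in={e,h,w} out={e,h}
  L3: in={e,h} out={e}
  L4: in={e,v,w} out={e}
  L5: in=∅ out=∅
  L6: in={e} out=∅
  L7: in=∅ out=∅

live-out(L1) = ["e", "v", "w"]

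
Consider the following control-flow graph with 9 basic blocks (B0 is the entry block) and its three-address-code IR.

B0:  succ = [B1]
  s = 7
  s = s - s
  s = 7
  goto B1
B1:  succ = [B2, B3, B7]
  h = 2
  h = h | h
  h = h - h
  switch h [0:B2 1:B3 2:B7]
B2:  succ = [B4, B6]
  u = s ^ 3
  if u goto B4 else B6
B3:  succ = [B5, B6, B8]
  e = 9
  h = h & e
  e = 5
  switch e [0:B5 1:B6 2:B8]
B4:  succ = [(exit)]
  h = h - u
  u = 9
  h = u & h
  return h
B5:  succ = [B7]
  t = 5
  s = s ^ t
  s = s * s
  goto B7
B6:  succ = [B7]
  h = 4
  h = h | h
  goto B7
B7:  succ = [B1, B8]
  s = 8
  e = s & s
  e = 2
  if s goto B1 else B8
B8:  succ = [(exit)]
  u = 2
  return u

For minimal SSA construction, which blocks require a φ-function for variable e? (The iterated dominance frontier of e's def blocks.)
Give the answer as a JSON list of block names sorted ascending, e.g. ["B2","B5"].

Answer: ["B1", "B6", "B7", "B8"]

Working:
idom tree: B1←B0 B2←B1 B3←B1 B4←B2 B5←B3 B6←B1 B7←B1 B8←B1
Dom at joins:
  B1: preds {B0,B7}: {B0} ∩ {B0,B1,B7} = {B0}; idom=B0
  B6: preds {B2,B3}: {B0,B1,B2} ∩ {B0,B1,B3} = {B0,B1}; idom=B1
  B7: preds {B1,B5,B6}: {B0,B1} ∩ {B0,B1,B3,B5} ∩ {B0,B1,B6} = {B0,B1}; idom=B1
  B8: preds {B3,B7}: {B0,B1,B3} ∩ {B0,B1,B7} = {B0,B1}; idom=B1

DF derivation:
  B1←B0: walk · to B0
  B1←B7: walk B7→B1 to B0
  B6←B2: walk B2 to B1
  B6←B3: walk B3 to B1
  B7←B1: walk · to B1
  B7←B5: walk B5→B3 to B1
  B7←B6: walk B6 to B1
  B8←B3: walk B3 to B1
  B8←B7: walk B7 to B1
  B0: DF=∅
  B1: DF={B1}
  B2: DF={B6}
  B3: DF={B6,B7,B8}
  B4: DF=∅
  B5: DF={B7}
  B6: DF={B7}
  B7: DF={B1,B8}
  B8: DF=∅

φ for e: defs {B3,B7}
  DF⁺ = {B1,B6,B7,B8}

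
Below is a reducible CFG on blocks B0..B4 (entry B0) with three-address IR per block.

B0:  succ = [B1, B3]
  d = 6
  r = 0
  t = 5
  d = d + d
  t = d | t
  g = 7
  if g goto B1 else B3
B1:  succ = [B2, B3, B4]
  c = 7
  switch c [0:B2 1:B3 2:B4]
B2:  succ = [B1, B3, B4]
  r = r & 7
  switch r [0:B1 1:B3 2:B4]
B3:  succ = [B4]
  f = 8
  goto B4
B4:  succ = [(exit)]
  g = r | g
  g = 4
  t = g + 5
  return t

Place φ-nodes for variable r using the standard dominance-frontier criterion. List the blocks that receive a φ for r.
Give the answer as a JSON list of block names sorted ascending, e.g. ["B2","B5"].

idom tree: B1←B0 B2←B1 B3←B0 B4←B0
Dom at joins:
  B1: preds {B0,B2}: {B0} ∩ {B0,B1,B2} = {B0}; idom=B0
  B3: preds {B0,B1,B2}: {B0} ∩ {B0,B1} ∩ {B0,B1,B2} = {B0}; idom=B0
  B4: preds {B1,B2,B3}: {B0,B1} ∩ {B0,B1,B2} ∩ {B0,B3} = {B0}; idom=B0

DF derivation:
  B1←B0: walk · to B0
  B1←B2: walk B2→B1 to B0
  B3←B0: walk · to B0
  B3←B1: walk B1 to B0
  B3←B2: walk B2→B1 to B0
  B4←B1: walk B1 to B0
  B4←B2: walk B2→B1 to B0
  B4←B3: walk B3 to B0
  B0 → ∅
  B1 → {B1,B3,B4}
  B2 → {B1,B3,B4}
  B3 → {B4}
  B4 → ∅

φ for r: defs {B0,B2}
  DF⁺ = {B1,B3,B4}

Answer: ["B1", "B3", "B4"]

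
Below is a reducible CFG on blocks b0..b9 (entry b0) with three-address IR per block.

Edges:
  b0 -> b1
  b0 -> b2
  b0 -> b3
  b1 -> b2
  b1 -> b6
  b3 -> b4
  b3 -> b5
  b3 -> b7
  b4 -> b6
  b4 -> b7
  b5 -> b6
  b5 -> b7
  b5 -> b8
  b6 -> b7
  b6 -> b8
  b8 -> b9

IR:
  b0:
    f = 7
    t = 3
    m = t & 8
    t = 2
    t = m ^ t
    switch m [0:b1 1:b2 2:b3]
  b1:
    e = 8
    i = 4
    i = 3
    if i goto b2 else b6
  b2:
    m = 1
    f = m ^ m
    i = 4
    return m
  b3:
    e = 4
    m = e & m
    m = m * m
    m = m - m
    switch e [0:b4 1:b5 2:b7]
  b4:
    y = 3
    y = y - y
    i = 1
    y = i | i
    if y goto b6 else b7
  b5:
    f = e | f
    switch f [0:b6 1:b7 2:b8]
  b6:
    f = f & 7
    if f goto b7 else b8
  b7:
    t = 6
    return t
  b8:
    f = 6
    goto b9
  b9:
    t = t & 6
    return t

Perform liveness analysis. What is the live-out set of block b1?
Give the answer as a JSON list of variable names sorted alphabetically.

def/use:
  b0: def={f,m,t} ue=∅
  b1: def={e,i} ue=∅
  b2: def={f,i,m} ue=∅
  b3: def={e,m} ue={m}
  b4: def={i,y} ue=∅
  b5: def={f} ue={e,f}
  b6: def={f} ue={f}
  b7: def={t} ue=∅
  b8: def={f} ue=∅
  b9: def={t} ue={t}

Liveness:
  live b0: ∅→{f,m,t}
  live b1: {f,t}→{f,t}
  live b2: ∅→∅
  live b3: {f,m,t}→{e,f,t}
  live b4: {f,t}→{f,t}
  live b5: {e,f,t}→{f,t}
  live b6: {f,t}→{t}
  live b7: ∅→∅
  live b8: {t}→{t}
  live b9: {t}→∅

live-out(b1) = ["f", "t"]

Answer: ["f", "t"]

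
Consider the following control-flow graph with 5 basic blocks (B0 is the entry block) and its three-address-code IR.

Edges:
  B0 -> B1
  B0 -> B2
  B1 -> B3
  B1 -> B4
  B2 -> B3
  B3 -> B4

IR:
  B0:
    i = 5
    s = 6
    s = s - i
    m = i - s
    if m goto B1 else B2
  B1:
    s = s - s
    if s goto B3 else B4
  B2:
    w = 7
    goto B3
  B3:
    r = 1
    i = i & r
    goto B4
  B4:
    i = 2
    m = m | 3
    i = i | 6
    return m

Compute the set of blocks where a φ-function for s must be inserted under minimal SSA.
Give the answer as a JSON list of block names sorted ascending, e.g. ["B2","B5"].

Answer: ["B3", "B4"]

Derivation:
idom tree: B1←B0 B2←B0 B3←B0 B4←B0
Dom∩ at merges:
  B3: preds {B1,B2}: {B0,B1} ∩ {B0,B2} = {B0}; idom=B0
  B4: preds {B1,B3}: {B0,B1} ∩ {B0,B3} = {B0}; idom=B0

Frontier:
  B3←B1: walk B1 to B0
  B3←B2: walk B2 to B0
  B4←B1: walk B1 to B0
  B4←B3: walk B3 to B0
  B0: DF=∅
  B1: DF={B3,B4}
  B2: DF={B3}
  B3: DF={B4}
  B4: DF=∅

φ for s: defs {B0,B1}
  DF⁺ = {B3,B4}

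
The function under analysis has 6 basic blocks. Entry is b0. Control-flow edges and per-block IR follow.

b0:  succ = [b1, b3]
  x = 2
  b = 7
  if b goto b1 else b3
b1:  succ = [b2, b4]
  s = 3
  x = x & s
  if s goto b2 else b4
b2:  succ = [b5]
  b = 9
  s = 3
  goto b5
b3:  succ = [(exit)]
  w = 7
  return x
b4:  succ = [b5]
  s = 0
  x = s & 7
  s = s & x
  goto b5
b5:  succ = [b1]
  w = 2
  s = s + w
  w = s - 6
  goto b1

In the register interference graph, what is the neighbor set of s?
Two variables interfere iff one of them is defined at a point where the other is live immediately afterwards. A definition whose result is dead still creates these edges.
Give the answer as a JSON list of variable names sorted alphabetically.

Answer: ["w", "x"]

Analysis:
Per-block:
  b0: def={b,x} ue=∅
  b1: def={s,x} ue={x}
  b2: def={b,s} ue=∅
  b3: def={w} ue={x}
  b4: def={s,x} ue=∅
  b5: def={s,w} ue={s}

Liveness:
  b0 li=∅ lo={x}
  b1 li={x} lo={x}
  b2 li={x} lo={s,x}
  b3 li={x} lo=∅
  b4 li=∅ lo={s,x}
  b5 li={s,x} lo={x}

Interfere edges:
  b — {x}
  s — {w,x}
  w — {s,x}
  x — {b,s,w}

N(s) = ["w", "x"]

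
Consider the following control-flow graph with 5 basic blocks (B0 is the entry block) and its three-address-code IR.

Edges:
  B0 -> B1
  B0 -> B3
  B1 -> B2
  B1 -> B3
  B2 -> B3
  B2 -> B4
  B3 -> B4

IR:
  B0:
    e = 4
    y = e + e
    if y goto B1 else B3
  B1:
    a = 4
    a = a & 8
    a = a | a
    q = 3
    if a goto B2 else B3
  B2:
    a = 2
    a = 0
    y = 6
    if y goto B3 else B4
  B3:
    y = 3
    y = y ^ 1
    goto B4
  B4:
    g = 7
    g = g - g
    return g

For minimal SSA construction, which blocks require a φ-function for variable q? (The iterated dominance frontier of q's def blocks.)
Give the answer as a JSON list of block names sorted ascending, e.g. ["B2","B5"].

idom tree: B1←B0 B2←B1 B3←B0 B4←B0
Dom at joins:
  B3: preds {B0,B1,B2}: {B0} ∩ {B0,B1} ∩ {B0,B1,B2} = {B0}; idom=B0
  B4: preds {B2,B3}: {B0,B1,B2} ∩ {B0,B3} = {B0}; idom=B0

DF walk-up:
  join B3 pred B0: · stop@B0
  join B3 pred B1: B1 stop@B0
  join B3 pred B2: B2→B1 stop@B0
  join B4 pred B2: B2→B1 stop@B0
  join B4 pred B3: B3 stop@B0
  B0 → ∅
  B1 → {B3,B4}
  B2 → {B3,B4}
  B3 → {B4}
  B4 → ∅

φ for q: defs {B1}
  DF⁺ = {B3,B4}

Answer: ["B3", "B4"]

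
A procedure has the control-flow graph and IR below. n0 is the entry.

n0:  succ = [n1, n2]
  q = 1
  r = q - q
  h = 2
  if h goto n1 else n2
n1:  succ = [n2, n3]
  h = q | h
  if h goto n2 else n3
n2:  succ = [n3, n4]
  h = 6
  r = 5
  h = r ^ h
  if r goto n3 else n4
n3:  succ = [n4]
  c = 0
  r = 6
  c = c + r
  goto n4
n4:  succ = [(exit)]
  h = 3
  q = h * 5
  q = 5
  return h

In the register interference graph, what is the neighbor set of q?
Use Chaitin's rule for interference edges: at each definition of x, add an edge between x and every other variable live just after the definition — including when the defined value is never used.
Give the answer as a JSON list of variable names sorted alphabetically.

Answer: ["h", "r"]

Derivation:
Per-block:
  n0 def {h,q,r} use ∅
  n1 def {h} use {h,q}
  n2 def {h,r} use ∅
  n3 def {c,r} use ∅
  n4 def {h,q} use ∅

Liveness:
  n0: in=∅ out={h,q}
  n1: in={h,q} out=∅
  n2: in=∅ out=∅
  n3: in=∅ out=∅
  n4: in=∅ out=∅

Conflict graph:
  c: {r}
  h: {q,r}
  q: {h,r}
  r: {c,h,q}

N(q) = ["h", "r"]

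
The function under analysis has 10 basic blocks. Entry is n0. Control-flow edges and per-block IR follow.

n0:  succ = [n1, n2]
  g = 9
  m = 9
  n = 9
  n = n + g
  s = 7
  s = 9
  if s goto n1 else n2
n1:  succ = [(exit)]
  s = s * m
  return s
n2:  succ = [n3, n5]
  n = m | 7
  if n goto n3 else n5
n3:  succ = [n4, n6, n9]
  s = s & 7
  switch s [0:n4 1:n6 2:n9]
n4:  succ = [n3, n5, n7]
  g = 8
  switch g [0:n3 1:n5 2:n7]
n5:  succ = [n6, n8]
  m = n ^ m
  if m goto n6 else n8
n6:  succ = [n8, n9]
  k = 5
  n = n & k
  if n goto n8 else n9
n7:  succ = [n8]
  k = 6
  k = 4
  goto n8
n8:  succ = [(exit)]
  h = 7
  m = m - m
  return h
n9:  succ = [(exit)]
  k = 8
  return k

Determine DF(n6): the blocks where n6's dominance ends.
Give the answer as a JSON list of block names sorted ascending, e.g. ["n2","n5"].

idom tree: n1←n0 n2←n0 n3←n2 n4←n3 n5←n2 n6←n2 n7←n4 n8←n2 n9←n2
Dom∩ at merges:
  n3: preds {n2,n4}: {n0,n2} ∩ {n0,n2,n3,n4} = {n0,n2}; idom=n2
  n5: preds {n2,n4}: {n0,n2} ∩ {n0,n2,n3,n4} = {n0,n2}; idom=n2
  n6: preds {n3,n5}: {n0,n2,n3} ∩ {n0,n2,n5} = {n0,n2}; idom=n2
  n8: preds {n5,n6,n7}: {n0,n2,n5} ∩ {n0,n2,n6} ∩ {n0,n2,n3,n4,n7} = {n0,n2}; idom=n2
  n9: preds {n3,n6}: {n0,n2,n3} ∩ {n0,n2,n6} = {n0,n2}; idom=n2

Frontier:
  join n3 pred n2: · stop@n2
  join n3 pred n4: n4→n3 stop@n2
  join n5 pred n2: · stop@n2
  join n5 pred n4: n4→n3 stop@n2
  join n6 pred n3: n3 stop@n2
  join n6 pred n5: n5 stop@n2
  join n8 pred n5: n5 stop@n2
  join n8 pred n6: n6 stop@n2
  join n8 pred n7: n7→n4→n3 stop@n2
  join n9 pred n3: n3 stop@n2
  join n9 pred n6: n6 stop@n2
  DF(n0)=∅
  DF(n1)=∅
  DF(n2)=∅
  DF(n3)={n3,n5,n6,n8,n9}
  DF(n4)={n3,n5,n8}
  DF(n5)={n6,n8}
  DF(n6)={n8,n9}
  DF(n7)={n8}
  DF(n8)=∅
  DF(n9)=∅

DF(n6) = ["n8", "n9"]

Answer: ["n8", "n9"]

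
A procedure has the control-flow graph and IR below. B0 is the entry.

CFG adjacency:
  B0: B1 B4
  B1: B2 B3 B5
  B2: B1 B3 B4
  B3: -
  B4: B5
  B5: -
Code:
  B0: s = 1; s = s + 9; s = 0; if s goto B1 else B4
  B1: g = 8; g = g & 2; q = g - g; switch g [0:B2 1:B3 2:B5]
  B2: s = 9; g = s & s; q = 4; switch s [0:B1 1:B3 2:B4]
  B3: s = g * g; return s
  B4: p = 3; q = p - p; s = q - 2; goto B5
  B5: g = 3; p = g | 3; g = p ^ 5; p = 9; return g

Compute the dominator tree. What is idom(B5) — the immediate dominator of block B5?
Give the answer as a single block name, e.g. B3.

Answer: B0

Analysis:
idom tree: B1←B0 B2←B1 B3←B1 B4←B0 B5←B0
Join-block Dom:
  B1: preds {B0,B2}: {B0} ∩ {B0,B1,B2} = {B0}; idom=B0
  B3: preds {B1,B2}: {B0,B1} ∩ {B0,B1,B2} = {B0,B1}; idom=B1
  B4: preds {B0,B2}: {B0} ∩ {B0,B1,B2} = {B0}; idom=B0
  B5: preds {B1,B4}: {B0,B1} ∩ {B0,B4} = {B0}; idom=B0

idom(B5) = B0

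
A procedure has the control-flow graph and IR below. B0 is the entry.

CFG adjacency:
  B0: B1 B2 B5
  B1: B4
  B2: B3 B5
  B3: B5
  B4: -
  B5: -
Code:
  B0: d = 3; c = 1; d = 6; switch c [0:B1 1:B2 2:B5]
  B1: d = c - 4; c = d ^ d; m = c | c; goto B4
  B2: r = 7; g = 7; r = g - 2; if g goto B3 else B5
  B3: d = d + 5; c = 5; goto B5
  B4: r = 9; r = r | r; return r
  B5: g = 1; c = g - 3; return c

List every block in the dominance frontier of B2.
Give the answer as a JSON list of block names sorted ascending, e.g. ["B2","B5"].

idom tree: B1←B0 B2←B0 B3←B2 B4←B1 B5←B0
Dom∩ at merges:
  B5: preds {B0,B2,B3}: {B0} ∩ {B0,B2} ∩ {B0,B2,B3} = {B0}; idom=B0

DF walk-up:
  join B5 pred B0: · stop@B0
  join B5 pred B2: B2 stop@B0
  join B5 pred B3: B3→B2 stop@B0
  B0 → ∅
  B1 → ∅
  B2 → {B5}
  B3 → {B5}
  B4 → ∅
  B5 → ∅

DF(B2) = ["B5"]

Answer: ["B5"]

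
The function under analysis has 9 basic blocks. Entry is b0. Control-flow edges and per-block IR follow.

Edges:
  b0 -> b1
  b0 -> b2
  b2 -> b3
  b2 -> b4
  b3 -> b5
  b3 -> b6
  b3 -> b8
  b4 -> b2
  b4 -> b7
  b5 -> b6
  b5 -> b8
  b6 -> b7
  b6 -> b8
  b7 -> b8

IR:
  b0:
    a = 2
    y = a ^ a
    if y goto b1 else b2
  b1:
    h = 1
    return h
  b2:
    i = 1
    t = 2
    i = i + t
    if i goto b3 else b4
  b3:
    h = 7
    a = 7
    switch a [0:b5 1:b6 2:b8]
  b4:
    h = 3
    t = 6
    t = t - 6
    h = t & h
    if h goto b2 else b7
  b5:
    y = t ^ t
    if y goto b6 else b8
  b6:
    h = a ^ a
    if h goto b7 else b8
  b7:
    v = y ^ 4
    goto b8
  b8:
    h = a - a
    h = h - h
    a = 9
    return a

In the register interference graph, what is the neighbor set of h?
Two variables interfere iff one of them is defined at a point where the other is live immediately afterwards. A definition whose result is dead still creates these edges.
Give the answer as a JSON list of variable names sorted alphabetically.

Answer: ["a", "t", "y"]

Working:
Block summaries:
  b0: def={a,y} ue=∅
  b1: def={h} ue=∅
  b2: def={i,t} ue=∅
  b3: def={a,h} ue=∅
  b4: def={h,t} ue=∅
  b5: def={y} ue={t}
  b6: def={h} ue={a}
  b7: def={v} ue={y}
  b8: def={a,h} ue={a}

Live sets:
  b0: in=∅ out={a,y}
  b1: in=∅ out=∅
  b2: in={a,y} out={a,t,y}
  b3: in={t,y} out={a,t,y}
  b4: in={a,y} out={a,y}
  b5: in={a,t} out={a,y}
  b6: in={a,y} out={a,y}
  b7: in={a,y} out={a}
  b8: in={a} out=∅

Interference:
  a↔{h,i,t,v,y}
  h↔{a,t,y}
  i↔{a,t,y}
  t↔{a,h,i,y}
  v↔{a}
  y↔{a,h,i,t}

N(h) = ["a", "t", "y"]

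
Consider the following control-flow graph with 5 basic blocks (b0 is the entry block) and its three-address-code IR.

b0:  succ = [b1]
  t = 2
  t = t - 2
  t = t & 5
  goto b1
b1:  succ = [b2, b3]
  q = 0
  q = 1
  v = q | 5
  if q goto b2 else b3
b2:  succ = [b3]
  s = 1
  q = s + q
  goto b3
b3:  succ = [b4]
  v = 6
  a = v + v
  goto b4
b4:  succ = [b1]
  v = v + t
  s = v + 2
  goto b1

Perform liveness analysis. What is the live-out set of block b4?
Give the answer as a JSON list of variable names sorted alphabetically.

Block summaries:
  b0: def={t} ue=∅
  b1: def={q,v} ue=∅
  b2: def={q,s} ue={q}
  b3: def={a,v} ue=∅
  b4: def={s,v} ue={t,v}

Backward fixpoint:
  b0: in=∅ out={t}
  b1: in={t} out={q,t}
  b2: in={q,t} out={t}
  b3: in={t} out={t,v}
  b4: in={t,v} out={t}

live-out(b4) = ["t"]

Answer: ["t"]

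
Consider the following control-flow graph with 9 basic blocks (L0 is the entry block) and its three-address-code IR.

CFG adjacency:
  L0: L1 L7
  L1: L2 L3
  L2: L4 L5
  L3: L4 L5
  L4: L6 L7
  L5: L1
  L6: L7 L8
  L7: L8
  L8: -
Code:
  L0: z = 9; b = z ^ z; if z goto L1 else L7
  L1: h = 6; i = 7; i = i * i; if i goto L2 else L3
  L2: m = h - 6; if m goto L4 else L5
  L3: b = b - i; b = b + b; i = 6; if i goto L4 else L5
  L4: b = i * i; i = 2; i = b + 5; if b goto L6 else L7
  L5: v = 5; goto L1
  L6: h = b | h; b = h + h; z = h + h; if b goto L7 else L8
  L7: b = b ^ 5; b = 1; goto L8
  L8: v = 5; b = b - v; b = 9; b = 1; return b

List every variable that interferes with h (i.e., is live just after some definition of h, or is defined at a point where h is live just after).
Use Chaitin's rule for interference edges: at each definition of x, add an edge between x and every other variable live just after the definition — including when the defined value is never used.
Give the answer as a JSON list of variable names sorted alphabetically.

Answer: ["b", "i", "m"]

Derivation:
Block summaries:
  L0: def={b,z} ue=∅
  L1: def={h,i} ue=∅
  L2: def={m} ue={h}
  L3: def={b,i} ue={b,i}
  L4: def={b,i} ue={i}
  L5: def={v} ue=∅
  L6: def={b,h,z} ue={b,h}
  L7: def={b} ue={b}
  L8: def={b,v} ue={b}

Backward fixpoint:
  live L0: ∅→{b}
  live L1: {b}→{b,h,i}
  live L2: {b,h,i}→{b,h,i}
  live L3: {b,h,i}→{b,h,i}
  live L4: {h,i}→{b,h}
  live L5: {b}→{b}
  live L6: {b,h}→{b}
  live L7: {b}→{b}
  live L8: {b}→∅

Interference:
  b — {h,i,m,v,z}
  h — {b,i,m}
  i — {b,h,m}
  m — {b,h,i}
  v — {b}
  z — {b}

N(h) = ["b", "i", "m"]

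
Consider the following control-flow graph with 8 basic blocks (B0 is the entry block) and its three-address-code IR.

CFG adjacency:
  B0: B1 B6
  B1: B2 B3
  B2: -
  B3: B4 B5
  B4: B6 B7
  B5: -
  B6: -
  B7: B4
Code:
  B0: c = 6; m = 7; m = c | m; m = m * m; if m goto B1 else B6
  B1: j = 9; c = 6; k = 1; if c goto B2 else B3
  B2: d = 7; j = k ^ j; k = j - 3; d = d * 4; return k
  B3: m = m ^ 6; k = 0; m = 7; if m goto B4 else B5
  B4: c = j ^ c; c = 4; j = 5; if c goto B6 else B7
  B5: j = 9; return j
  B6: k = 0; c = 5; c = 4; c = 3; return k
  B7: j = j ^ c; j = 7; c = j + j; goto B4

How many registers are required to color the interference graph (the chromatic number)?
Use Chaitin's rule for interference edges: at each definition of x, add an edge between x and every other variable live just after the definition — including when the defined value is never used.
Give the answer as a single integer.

Answer: 4

Derivation:
def/use:
  B0: {c,m} / ∅
  B1: {c,j,k} / ∅
  B2: {d,j,k} / {j,k}
  B3: {k,m} / {m}
  B4: {c,j} / {c,j}
  B5: {j} / ∅
  B6: {c,k} / ∅
  B7: {c,j} / {c,j}

Backward fixpoint:
  live B0: ∅→{m}
  live B1: {m}→{c,j,k,m}
  live B2: {j,k}→∅
  live B3: {c,j,m}→{c,j}
  live B4: {c,j}→{c,j}
  live B5: ∅→∅
  live B6: ∅→∅
  live B7: {c,j}→{c,j}

Conflict graph:
  c: {j,k,m}
  d: {j,k}
  j: {c,d,k,m}
  k: {c,d,j,m}
  m: {c,j,k}

Chromatic number:
  clique {c,j,k,m} ⇒ need ≥ 4
  4-colouring: c0={j}  c1={k}  c2={c,d}  c3={m}
  χ = 4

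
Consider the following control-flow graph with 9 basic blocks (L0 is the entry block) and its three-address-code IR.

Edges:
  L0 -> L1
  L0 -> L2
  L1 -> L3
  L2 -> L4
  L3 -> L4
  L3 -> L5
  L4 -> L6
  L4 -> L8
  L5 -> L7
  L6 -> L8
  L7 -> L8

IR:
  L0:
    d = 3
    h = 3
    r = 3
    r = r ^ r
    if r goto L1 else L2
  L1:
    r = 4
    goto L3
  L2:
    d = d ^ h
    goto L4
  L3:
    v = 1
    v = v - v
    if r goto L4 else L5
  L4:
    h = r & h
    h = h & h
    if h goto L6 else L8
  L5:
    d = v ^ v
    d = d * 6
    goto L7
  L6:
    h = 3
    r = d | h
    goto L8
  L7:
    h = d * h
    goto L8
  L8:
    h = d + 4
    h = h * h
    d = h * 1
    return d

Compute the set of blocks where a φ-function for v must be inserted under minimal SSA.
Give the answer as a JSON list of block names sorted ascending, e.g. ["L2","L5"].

idom tree: L1←L0 L2←L0 L3←L1 L4←L0 L5←L3 L6←L4 L7←L5 L8←L0
Dom∩ at merges:
  L4: preds {L2,L3}: {L0,L2} ∩ {L0,L1,L3} = {L0}; idom=L0
  L8: preds {L4,L6,L7}: {L0,L4} ∩ {L0,L4,L6} ∩ {L0,L1,L3,L5,L7} = {L0}; idom=L0

DF walk-up:
  L4←L2: walk L2 to L0
  L4←L3: walk L3→L1 to L0
  L8←L4: walk L4 to L0
  L8←L6: walk L6→L4 to L0
  L8←L7: walk L7→L5→L3→L1 to L0
  L0 → ∅
  L1 → {L4,L8}
  L2 → {L4}
  L3 → {L4,L8}
  L4 → {L8}
  L5 → {L8}
  L6 → {L8}
  L7 → {L8}
  L8 → ∅

φ for v: defs {L3}
  DF⁺ = {L4,L8}

Answer: ["L4", "L8"]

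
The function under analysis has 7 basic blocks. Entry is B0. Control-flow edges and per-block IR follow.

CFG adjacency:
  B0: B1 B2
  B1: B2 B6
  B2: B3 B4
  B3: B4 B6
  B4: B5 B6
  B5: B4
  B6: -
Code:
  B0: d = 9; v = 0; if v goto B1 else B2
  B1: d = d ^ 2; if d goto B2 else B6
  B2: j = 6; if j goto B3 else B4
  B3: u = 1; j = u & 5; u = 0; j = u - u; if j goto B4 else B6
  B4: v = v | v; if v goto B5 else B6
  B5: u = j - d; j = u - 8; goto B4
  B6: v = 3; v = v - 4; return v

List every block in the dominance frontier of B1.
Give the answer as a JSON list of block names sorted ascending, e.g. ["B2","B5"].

idom tree: B1←B0 B2←B0 B3←B2 B4←B2 B5←B4 B6←B0
Join-block Dom:
  B2: preds {B0,B1}: {B0} ∩ {B0,B1} = {B0}; idom=B0
  B4: preds {B2,B3,B5}: {B0,B2} ∩ {B0,B2,B3} ∩ {B0,B2,B4,B5} = {B0,B2}; idom=B2
  B6: preds {B1,B3,B4}: {B0,B1} ∩ {B0,B2,B3} ∩ {B0,B2,B4} = {B0}; idom=B0

Frontier:
  B2←B0: walk · to B0
  B2←B1: walk B1 to B0
  B4←B2: walk · to B2
  B4←B3: walk B3 to B2
  B4←B5: walk B5→B4 to B2
  B6←B1: walk B1 to B0
  B6←B3: walk B3→B2 to B0
  B6←B4: walk B4→B2 to B0
  B0 → ∅
  B1 → {B2,B6}
  B2 → {B6}
  B3 → {B4,B6}
  B4 → {B4,B6}
  B5 → {B4}
  B6 → ∅

DF(B1) = ["B2", "B6"]

Answer: ["B2", "B6"]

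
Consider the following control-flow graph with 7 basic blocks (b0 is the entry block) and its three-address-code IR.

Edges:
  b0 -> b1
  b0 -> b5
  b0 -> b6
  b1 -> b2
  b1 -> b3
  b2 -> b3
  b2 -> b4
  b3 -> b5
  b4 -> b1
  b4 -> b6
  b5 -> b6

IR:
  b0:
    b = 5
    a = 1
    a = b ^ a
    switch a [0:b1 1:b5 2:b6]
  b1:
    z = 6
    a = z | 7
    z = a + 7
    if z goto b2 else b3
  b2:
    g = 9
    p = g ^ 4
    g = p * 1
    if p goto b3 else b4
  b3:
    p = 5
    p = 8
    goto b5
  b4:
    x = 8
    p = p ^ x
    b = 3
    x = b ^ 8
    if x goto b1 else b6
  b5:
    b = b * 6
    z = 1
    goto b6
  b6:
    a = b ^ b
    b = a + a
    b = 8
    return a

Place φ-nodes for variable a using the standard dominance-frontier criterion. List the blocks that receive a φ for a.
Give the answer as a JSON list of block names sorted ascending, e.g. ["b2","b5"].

idom tree: b1←b0 b2←b1 b3←b1 b4←b2 b5←b0 b6←b0
Dom at joins:
  b1: preds {b0,b4}: {b0} ∩ {b0,b1,b2,b4} = {b0}; idom=b0
  b3: preds {b1,b2}: {b0,b1} ∩ {b0,b1,b2} = {b0,b1}; idom=b1
  b5: preds {b0,b3}: {b0} ∩ {b0,b1,b3} = {b0}; idom=b0
  b6: preds {b0,b4,b5}: {b0} ∩ {b0,b1,b2,b4} ∩ {b0,b5} = {b0}; idom=b0

Frontier:
  join b1 pred b0: · stop@b0
  join b1 pred b4: b4→b2→b1 stop@b0
  join b3 pred b1: · stop@b1
  join b3 pred b2: b2 stop@b1
  join b5 pred b0: · stop@b0
  join b5 pred b3: b3→b1 stop@b0
  join b6 pred b0: · stop@b0
  join b6 pred b4: b4→b2→b1 stop@b0
  join b6 pred b5: b5 stop@b0
  b0 → ∅
  b1 → {b1,b5,b6}
  b2 → {b1,b3,b6}
  b3 → {b5}
  b4 → {b1,b6}
  b5 → {b6}
  b6 → ∅

φ for a: defs {b0,b1,b6}
  DF⁺ = {b1,b5,b6}

Answer: ["b1", "b5", "b6"]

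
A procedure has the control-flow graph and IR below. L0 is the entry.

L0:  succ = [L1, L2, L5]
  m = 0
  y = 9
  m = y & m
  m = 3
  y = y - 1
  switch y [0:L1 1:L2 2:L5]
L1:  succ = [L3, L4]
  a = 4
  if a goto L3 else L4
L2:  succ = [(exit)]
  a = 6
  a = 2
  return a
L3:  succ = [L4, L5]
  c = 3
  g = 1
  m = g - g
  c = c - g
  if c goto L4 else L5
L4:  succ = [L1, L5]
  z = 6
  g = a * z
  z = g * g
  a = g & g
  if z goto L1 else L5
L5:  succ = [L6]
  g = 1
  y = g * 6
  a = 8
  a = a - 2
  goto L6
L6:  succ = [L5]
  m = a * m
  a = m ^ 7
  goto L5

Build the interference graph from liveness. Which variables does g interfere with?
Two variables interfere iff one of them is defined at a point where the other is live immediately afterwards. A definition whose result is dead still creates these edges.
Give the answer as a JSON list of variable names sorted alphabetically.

Answer: ["a", "c", "m", "z"]

Working:
Per-block:
  L0: def={m,y} ue=∅
  L1: def={a} ue=∅
  L2: def={a} ue=∅
  L3: def={c,g,m} ue=∅
  L4: def={a,g,z} ue={a}
  L5: def={a,g,y} ue=∅
  L6: def={a,m} ue={a,m}

Liveness:
  live L0: ∅→{m}
  live L1: {m}→{a,m}
  live L2: ∅→∅
  live L3: {a}→{a,m}
  live L4: {a,m}→{m}
  live L5: {m}→{a,m}
  live L6: {a,m}→{m}

Interfere edges:
  a↔{c,g,m,z}
  c↔{a,g,m}
  g↔{a,c,m,z}
  m↔{a,c,g,y,z}
  y↔{m}
  z↔{a,g,m}

N(g) = ["a", "c", "m", "z"]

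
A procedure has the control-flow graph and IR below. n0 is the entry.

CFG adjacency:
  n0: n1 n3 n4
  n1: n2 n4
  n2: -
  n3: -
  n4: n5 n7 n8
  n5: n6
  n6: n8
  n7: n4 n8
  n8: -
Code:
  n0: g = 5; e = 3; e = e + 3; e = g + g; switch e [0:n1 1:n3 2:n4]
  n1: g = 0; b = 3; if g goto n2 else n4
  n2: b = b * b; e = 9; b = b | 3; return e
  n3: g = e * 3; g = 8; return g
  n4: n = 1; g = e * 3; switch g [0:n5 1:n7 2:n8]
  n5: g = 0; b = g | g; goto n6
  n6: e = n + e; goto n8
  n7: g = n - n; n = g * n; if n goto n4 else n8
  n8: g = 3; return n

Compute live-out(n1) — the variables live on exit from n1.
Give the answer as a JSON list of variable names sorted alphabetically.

Answer: ["b", "e"]

Derivation:
Per-block:
  n0 def {e,g} use ∅
  n1 def {b,g} use ∅
  n2 def {b,e} use {b}
  n3 def {g} use {e}
  n4 def {g,n} use {e}
  n5 def {b,g} use ∅
  n6 def {e} use {e,n}
  n7 def {g,n} use {n}
  n8 def {g} use {n}

Live sets:
  n0: in=∅ out={e}
  n1: in={e} out={b,e}
  n2: in={b} out=∅
  n3: in={e} out=∅
  n4: in={e} out={e,n}
  n5: in={e,n} out={e,n}
  n6: in={e,n} out={n}
  n7: in={e,n} out={e,n}
  n8: in={n} out=∅

live-out(n1) = ["b", "e"]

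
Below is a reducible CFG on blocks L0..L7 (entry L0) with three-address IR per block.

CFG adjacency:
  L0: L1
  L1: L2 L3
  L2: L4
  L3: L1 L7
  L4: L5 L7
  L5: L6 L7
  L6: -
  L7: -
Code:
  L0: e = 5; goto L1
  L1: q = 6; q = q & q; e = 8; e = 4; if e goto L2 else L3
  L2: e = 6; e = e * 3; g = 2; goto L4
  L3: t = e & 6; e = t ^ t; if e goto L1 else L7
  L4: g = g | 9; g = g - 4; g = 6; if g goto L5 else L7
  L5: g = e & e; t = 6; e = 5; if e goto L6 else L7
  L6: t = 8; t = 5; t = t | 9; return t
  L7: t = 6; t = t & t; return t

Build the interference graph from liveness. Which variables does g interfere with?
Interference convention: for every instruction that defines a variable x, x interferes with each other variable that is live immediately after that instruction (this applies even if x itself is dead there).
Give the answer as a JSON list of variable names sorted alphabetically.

Block summaries:
  L0: {e} / ∅
  L1: {e,q} / ∅
  L2: {e,g} / ∅
  L3: {e,t} / {e}
  L4: {g} / {g}
  L5: {e,g,t} / {e}
  L6: {t} / ∅
  L7: {t} / ∅

Liveness:
  L0: in=∅ out=∅
  L1: in=∅ out={e}
  L2: in=∅ out={e,g}
  L3: in={e} out=∅
  L4: in={e,g} out={e}
  L5: in={e} out=∅
  L6: in=∅ out=∅
  L7: in=∅ out=∅

Interference:
  e↔{g}
  g↔{e}
  q↔∅
  t↔∅

N(g) = ["e"]

Answer: ["e"]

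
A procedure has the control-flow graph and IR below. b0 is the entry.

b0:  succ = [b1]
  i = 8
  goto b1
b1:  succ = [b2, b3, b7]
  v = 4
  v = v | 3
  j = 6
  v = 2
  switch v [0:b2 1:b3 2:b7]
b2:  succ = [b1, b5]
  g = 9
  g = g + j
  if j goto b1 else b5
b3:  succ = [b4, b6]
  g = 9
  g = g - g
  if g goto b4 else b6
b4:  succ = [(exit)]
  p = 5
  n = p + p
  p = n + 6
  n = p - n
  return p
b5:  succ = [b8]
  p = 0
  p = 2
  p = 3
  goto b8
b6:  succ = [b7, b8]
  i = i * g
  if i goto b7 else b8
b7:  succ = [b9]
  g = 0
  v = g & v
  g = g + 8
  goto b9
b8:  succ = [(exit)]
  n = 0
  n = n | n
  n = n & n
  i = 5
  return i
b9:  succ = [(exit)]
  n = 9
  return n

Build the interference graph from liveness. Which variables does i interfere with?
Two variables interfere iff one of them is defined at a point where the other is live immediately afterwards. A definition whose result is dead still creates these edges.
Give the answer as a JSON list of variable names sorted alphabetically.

Answer: ["g", "j", "v"]

Analysis:
Per-block:
  b0: {i} / ∅
  b1: {j,v} / ∅
  b2: {g} / {j}
  b3: {g} / ∅
  b4: {n,p} / ∅
  b5: {p} / ∅
  b6: {i} / {g,i}
  b7: {g,v} / {v}
  b8: {i,n} / ∅
  b9: {n} / ∅

Liveness:
  b0 li=∅ lo={i}
  b1 li={i} lo={i,j,v}
  b2 li={i,j} lo={i}
  b3 li={i,v} lo={g,i,v}
  b4 li=∅ lo=∅
  b5 li=∅ lo=∅
  b6 li={g,i,v} lo={v}
  b7 li={v} lo=∅
  b8 li=∅ lo=∅
  b9 li=∅ lo=∅

Conflict graph:
  g↔{i,j,v}
  i↔{g,j,v}
  j↔{g,i,v}
  n↔{p}
  p↔{n}
  v↔{g,i,j}

N(i) = ["g", "j", "v"]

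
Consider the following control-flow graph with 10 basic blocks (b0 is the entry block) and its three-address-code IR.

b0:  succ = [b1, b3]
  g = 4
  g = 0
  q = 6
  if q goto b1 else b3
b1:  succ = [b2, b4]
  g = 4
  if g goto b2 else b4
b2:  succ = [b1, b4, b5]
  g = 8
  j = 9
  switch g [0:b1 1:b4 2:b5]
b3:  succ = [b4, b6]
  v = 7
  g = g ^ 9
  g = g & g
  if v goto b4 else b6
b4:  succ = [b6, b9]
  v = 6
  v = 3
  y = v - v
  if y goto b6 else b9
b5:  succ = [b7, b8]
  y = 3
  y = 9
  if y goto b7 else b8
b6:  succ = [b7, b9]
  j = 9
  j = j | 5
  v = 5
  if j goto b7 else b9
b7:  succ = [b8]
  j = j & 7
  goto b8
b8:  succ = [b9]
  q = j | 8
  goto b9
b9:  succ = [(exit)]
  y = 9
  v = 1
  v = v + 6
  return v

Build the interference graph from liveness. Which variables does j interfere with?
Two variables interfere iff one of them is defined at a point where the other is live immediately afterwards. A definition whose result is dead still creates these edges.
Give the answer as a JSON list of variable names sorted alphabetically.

Block summaries:
  b0 def {g,q} use ∅
  b1 def {g} use ∅
  b2 def {g,j} use ∅
  b3 def {g,v} use {g}
  b4 def {v,y} use ∅
  b5 def {y} use ∅
  b6 def {j,v} use ∅
  b7 def {j} use {j}
  b8 def {q} use {j}
  b9 def {v,y} use ∅

Liveness:
  live b0: ∅→{g}
  live b1: ∅→∅
  live b2: ∅→{j}
  live b3: {g}→∅
  live b4: ∅→∅
  live b5: {j}→{j}
  live b6: ∅→{j}
  live b7: {j}→{j}
  live b8: {j}→∅
  live b9: ∅→∅

Conflict graph:
  g — {j,q,v}
  j — {g,v,y}
  q — {g}
  v — {g,j}
  y — {j}

N(j) = ["g", "v", "y"]

Answer: ["g", "v", "y"]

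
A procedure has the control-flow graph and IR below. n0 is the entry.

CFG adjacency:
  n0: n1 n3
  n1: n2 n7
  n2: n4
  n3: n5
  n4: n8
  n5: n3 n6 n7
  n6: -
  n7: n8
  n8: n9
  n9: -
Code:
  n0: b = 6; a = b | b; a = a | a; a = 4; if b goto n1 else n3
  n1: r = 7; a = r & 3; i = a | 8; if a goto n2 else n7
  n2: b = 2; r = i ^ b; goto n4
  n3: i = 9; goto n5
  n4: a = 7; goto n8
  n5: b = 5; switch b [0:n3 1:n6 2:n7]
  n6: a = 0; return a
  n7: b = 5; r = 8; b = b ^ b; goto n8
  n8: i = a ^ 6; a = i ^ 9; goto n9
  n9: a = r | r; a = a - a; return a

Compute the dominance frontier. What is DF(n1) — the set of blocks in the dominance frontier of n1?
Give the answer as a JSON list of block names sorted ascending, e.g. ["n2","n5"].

idom tree: n1←n0 n2←n1 n3←n0 n4←n2 n5←n3 n6←n5 n7←n0 n8←n0 n9←n8
Dom at joins:
  n3: preds {n0,n5}: {n0} ∩ {n0,n3,n5} = {n0}; idom=n0
  n7: preds {n1,n5}: {n0,n1} ∩ {n0,n3,n5} = {n0}; idom=n0
  n8: preds {n4,n7}: {n0,n1,n2,n4} ∩ {n0,n7} = {n0}; idom=n0

DF derivation:
  n3←n0: walk · to n0
  n3←n5: walk n5→n3 to n0
  n7←n1: walk n1 to n0
  n7←n5: walk n5→n3 to n0
  n8←n4: walk n4→n2→n1 to n0
  n8←n7: walk n7 to n0
  DF(n0)=∅
  DF(n1)={n7,n8}
  DF(n2)={n8}
  DF(n3)={n3,n7}
  DF(n4)={n8}
  DF(n5)={n3,n7}
  DF(n6)=∅
  DF(n7)={n8}
  DF(n8)=∅
  DF(n9)=∅

DF(n1) = ["n7", "n8"]

Answer: ["n7", "n8"]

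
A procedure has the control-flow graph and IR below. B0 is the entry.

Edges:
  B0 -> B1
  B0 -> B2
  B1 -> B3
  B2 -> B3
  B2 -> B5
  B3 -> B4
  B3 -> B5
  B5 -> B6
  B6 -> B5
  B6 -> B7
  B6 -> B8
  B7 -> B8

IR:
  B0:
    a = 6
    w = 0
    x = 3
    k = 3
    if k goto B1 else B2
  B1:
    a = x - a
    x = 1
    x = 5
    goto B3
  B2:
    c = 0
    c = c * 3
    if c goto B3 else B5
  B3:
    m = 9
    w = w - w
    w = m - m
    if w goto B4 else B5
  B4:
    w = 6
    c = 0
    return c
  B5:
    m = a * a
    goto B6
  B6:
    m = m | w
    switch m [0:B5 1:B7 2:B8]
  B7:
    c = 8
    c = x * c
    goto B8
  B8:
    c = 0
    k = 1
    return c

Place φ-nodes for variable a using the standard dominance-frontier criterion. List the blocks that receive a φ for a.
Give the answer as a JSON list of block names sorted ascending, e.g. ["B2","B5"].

Answer: ["B3", "B5"]

Working:
idom tree: B1←B0 B2←B0 B3←B0 B4←B3 B5←B0 B6←B5 B7←B6 B8←B6
Join-block Dom:
  B3: preds {B1,B2}: {B0,B1} ∩ {B0,B2} = {B0}; idom=B0
  B5: preds {B2,B3,B6}: {B0,B2} ∩ {B0,B3} ∩ {B0,B5,B6} = {B0}; idom=B0
  B8: preds {B6,B7}: {B0,B5,B6} ∩ {B0,B5,B6,B7} = {B0,B5,B6}; idom=B6

Frontier:
  B3←B1: walk B1 to B0
  B3←B2: walk B2 to B0
  B5←B2: walk B2 to B0
  B5←B3: walk B3 to B0
  B5←B6: walk B6→B5 to B0
  B8←B6: walk · to B6
  B8←B7: walk B7 to B6
  DF(B0)=∅
  DF(B1)={B3}
  DF(B2)={B3,B5}
  DF(B3)={B5}
  DF(B4)=∅
  DF(B5)={B5}
  DF(B6)={B5}
  DF(B7)={B8}
  DF(B8)=∅

φ for a: defs {B0,B1}
  DF⁺ = {B3,B5}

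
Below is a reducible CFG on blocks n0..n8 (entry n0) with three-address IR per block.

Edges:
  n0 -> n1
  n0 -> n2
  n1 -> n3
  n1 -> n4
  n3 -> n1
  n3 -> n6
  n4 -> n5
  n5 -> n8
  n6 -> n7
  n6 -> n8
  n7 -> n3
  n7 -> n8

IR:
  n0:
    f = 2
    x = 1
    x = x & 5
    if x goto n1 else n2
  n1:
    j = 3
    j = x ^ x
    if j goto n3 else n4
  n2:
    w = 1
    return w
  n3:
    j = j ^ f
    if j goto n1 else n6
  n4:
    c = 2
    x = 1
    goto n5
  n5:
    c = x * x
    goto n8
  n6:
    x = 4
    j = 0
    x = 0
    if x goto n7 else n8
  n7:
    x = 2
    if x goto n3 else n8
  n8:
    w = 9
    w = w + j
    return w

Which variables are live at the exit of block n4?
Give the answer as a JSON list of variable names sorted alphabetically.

Per-block:
  n0: def={f,x} ue=∅
  n1: def={j} ue={x}
  n2: def={w} ue=∅
  n3: def={j} ue={f,j}
  n4: def={c,x} ue=∅
  n5: def={c} ue={x}
  n6: def={j,x} ue=∅
  n7: def={x} ue=∅
  n8: def={w} ue={j}

Backward fixpoint:
  live n0: ∅→{f,x}
  live n1: {f,x}→{f,j,x}
  live n2: ∅→∅
  live n3: {f,j,x}→{f,x}
  live n4: {j}→{j,x}
  live n5: {j,x}→{j}
  live n6: {f}→{f,j}
  live n7: {f,j}→{f,j,x}
  live n8: {j}→∅

live-out(n4) = ["j", "x"]

Answer: ["j", "x"]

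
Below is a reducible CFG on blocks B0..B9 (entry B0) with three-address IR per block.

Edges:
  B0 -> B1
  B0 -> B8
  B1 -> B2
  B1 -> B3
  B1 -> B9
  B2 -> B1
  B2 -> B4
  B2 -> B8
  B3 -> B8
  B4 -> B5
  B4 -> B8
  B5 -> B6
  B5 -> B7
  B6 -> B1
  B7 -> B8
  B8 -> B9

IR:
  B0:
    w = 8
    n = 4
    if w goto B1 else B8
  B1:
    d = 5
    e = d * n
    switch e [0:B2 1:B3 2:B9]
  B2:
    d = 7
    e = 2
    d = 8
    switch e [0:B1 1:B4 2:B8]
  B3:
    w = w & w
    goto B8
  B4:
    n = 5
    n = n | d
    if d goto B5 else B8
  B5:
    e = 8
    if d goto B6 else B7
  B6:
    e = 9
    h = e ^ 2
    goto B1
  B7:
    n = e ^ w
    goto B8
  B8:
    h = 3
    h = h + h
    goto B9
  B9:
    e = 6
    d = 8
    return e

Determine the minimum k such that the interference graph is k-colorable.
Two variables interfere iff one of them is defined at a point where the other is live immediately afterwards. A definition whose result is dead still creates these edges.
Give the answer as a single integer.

Answer: 4

Analysis:
def/use:
  B0: def={n,w} ue=∅
  B1: def={d,e} ue={n}
  B2: def={d,e} ue=∅
  B3: def={w} ue={w}
  B4: def={n} ue={d}
  B5: def={e} ue={d}
  B6: def={e,h} ue=∅
  B7: def={n} ue={e,w}
  B8: def={h} ue=∅
  B9: def={d,e} ue=∅

Live sets:
  B0 li=∅ lo={n,w}
  B1 li={n,w} lo={n,w}
  B2 li={n,w} lo={d,n,w}
  B3 li={w} lo=∅
  B4 li={d,w} lo={d,n,w}
  B5 li={d,n,w} lo={e,n,w}
  B6 li={n,w} lo={n,w}
  B7 li={e,w} lo=∅
  B8 li=∅ lo=∅
  B9 li=∅ lo=∅

Interference:
  d↔{e,n,w}
  e↔{d,n,w}
  h↔{n,w}
  n↔{d,e,h,w}
  w↔{d,e,h,n}

Colouring:
  {d,e,n,w} pairwise interfere (4-clique) ⇒ χ ≥ 4
  4-colouring: c0={n}  c1={w}  c2={d,h}  c3={e}
  χ = 4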